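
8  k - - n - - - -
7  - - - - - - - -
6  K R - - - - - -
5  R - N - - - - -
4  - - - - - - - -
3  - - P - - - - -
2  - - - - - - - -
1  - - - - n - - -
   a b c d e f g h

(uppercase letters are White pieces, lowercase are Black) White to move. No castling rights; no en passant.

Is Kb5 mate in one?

After Kb5: black king on a8; in check: yes, from the white rook on a5.
King squares — a7: attacked by Ra5; b7: attacked by Nc5; b8: attacked by Rb6.
Black has no legal moves → checkmate.

yes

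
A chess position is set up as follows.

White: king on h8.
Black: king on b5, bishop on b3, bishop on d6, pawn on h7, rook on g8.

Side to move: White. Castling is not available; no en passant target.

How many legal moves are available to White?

White to move; king on h8.
In check: yes, from the black rook on g8.
Legal moves: Kxh7.
Count: 1.

1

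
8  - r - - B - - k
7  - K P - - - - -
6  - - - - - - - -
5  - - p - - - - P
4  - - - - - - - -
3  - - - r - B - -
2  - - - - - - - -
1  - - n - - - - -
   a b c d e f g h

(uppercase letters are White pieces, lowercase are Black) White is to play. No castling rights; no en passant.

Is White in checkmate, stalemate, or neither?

neither

White to move; white king on b7.
In check: yes, from the black rook on b8.
King squares — a6: available; b6: attacked by Rb8; c6: available; a7: available; c7: own pawn; a8: attacked by Rb8; b8: available; c8: attacked by Rb8.
Legal moves for White: Kxb8, Ka7, Kc6, Ka6, cxb8=Q, cxb8=R, cxb8=B, cxb8=N.
White is in check but has 8 legal moves → neither.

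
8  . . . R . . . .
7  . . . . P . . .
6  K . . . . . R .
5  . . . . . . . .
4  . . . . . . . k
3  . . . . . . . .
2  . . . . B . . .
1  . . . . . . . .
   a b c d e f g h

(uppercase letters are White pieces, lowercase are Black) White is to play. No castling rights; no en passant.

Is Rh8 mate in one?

After Rh8: black king on h4; in check: yes, from the white rook on h8.
King squares — g3: attacked by Rg6; h3: attacked by Rh8; g4: attacked by Be2; g5: attacked by Rg6; h5: attacked by Be2.
Black has no legal moves → checkmate.

yes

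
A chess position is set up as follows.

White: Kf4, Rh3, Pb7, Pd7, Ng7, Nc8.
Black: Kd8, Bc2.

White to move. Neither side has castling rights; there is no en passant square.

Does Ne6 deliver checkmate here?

After Ne6: black king on d8; in check: yes, from the white knight on e6.
Black has 1 legal reply: Kxd7.
In check but a legal move exists → not checkmate.

no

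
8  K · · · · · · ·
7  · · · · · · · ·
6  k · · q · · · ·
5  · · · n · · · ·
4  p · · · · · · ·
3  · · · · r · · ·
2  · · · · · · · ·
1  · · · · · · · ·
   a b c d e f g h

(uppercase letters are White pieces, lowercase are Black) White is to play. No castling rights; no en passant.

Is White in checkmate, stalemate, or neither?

stalemate

White to move; white king on a8.
In check: no.
King squares — a7: attacked by Ka6; b7: attacked by Ka6; b8: attacked by Qd6.
Legal moves for White: none.
Not in check and no legal moves → stalemate.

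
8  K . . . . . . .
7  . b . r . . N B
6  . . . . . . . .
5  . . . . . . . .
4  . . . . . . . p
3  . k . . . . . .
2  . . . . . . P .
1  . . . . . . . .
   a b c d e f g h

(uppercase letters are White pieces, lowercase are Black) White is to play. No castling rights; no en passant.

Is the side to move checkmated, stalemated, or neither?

White to move; white king on a8.
In check: yes, from the black bishop on b7.
King squares — a7: available; b7: attacked by Rd7; b8: available.
Legal moves for White: Kb8, Ka7.
White is in check but has 2 legal moves → neither.

neither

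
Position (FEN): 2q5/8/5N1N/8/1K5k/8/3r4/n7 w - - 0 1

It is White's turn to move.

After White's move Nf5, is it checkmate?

no

After Nf5: black king on h4; in check: yes, from the white knight on f5.
Black has 3 legal replies: Kg5, Kh3, Qxf5.
In check but a legal move exists → not checkmate.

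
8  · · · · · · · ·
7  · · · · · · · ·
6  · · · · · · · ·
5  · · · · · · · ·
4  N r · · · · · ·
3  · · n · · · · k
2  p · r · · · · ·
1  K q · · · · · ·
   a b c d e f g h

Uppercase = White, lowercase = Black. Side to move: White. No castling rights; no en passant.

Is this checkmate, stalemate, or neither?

White to move; white king on a1.
In check: yes, from the black queen on b1.
King squares — b1: attacked by Pa2; a2: attacked by Qb1; b2: attacked by Qb1.
Legal moves for White: none.
In check with no legal moves → checkmate.

checkmate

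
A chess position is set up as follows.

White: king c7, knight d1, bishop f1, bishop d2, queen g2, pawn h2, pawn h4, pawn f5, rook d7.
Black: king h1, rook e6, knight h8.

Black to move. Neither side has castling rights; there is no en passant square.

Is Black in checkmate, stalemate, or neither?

Black to move; black king on h1.
In check: yes, from the white queen on g2.
King squares — g1: attacked by Qg2; g2: attacked by Bf1; h2: attacked by Qg2.
Legal moves for Black: none.
In check with no legal moves → checkmate.

checkmate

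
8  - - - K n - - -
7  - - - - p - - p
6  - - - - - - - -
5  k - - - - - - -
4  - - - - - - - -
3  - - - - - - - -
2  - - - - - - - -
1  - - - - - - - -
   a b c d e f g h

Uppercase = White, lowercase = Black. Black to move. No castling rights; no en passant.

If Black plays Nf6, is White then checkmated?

no

After Nf6: white king on d8; in check: no.
White is not in check, so this cannot be checkmate.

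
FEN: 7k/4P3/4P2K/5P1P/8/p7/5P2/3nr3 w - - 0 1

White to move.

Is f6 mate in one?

no

After f6: black king on h8; in check: no.
Black is not in check, so this cannot be checkmate.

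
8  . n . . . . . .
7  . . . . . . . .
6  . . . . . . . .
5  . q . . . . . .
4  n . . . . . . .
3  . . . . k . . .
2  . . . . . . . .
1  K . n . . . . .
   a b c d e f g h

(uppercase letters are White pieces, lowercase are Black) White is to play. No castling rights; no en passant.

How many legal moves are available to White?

0

White to move; king on a1.
In check: no.
Legal moves: none.
Count: 0.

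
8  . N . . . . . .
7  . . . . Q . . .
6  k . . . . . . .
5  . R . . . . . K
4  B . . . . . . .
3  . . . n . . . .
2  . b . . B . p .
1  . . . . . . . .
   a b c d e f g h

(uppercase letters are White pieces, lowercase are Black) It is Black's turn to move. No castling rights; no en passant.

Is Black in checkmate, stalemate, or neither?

checkmate

Black to move; black king on a6.
In check: yes, from the white knight on b8.
King squares — a5: attacked by Rb5; b5: attacked by Ba4; b6: attacked by Rb5; a7: attacked by Qe7; b7: attacked by Rb5.
Legal moves for Black: none.
In check with no legal moves → checkmate.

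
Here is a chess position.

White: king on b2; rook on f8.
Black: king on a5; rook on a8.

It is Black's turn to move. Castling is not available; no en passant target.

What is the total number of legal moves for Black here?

Black to move; king on a5.
In check: no.
Legal moves: Rxf8, Re8, Rd8, Rc8, Rb8+, Ra7, Ra6, Kb6, Ka6, Kb5, Kb4, Ka4.
Count: 12.

12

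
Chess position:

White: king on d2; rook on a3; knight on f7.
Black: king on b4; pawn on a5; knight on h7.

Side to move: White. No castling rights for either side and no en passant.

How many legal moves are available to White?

24

White to move; king on d2.
In check: no.
Legal moves: Nh8, Nd8, Nh6, Nd6, Ng5, Ne5, Rxa5, Ra4+, Rh3, Rg3, Rf3, Re3, Rd3, Rc3, Rb3+, Ra2, Ra1, Ke3, Kd3, Ke2, Kc2, Ke1, Kd1, Kc1.
Count: 24.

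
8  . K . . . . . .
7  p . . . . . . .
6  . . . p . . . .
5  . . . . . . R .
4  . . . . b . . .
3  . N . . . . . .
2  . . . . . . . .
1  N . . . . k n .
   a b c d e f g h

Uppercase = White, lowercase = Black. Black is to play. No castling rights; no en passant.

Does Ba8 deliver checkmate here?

After Ba8: white king on b8; in check: no.
White is not in check, so this cannot be checkmate.

no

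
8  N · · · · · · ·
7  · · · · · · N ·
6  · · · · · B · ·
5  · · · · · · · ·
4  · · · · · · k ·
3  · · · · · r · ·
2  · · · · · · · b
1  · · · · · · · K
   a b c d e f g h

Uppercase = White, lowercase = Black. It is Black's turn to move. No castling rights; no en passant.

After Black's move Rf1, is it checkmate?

no

After Rf1: white king on h1; in check: yes, from the black rook on f1.
White has 2 legal replies: Kxh2, Kg2.
In check but a legal move exists → not checkmate.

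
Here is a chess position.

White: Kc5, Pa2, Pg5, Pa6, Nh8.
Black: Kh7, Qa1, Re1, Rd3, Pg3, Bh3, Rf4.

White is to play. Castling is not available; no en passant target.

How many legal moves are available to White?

9

White to move; king on c5.
In check: no.
Legal moves: Nf7, Ng6, Kc6, Kb6, Kb5, a7, g6+, a3, a4.
Count: 9.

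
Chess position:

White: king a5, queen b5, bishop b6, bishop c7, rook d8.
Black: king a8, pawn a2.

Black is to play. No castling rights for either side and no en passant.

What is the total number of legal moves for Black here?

1

Black to move; king on a8.
In check: yes, from the white rook on d8.
Legal moves: Kb7.
Count: 1.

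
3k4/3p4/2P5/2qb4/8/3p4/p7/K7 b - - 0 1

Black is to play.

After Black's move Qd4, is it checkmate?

After Qd4: white king on a1; in check: yes, from the black queen on d4.
King squares — b1: attacked by Pa2; a2: attacked by Bd5; b2: attacked by Qd4.
White has no legal moves → checkmate.

yes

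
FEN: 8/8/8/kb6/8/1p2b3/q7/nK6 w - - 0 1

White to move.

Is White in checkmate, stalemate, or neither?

checkmate

White to move; white king on b1.
In check: yes, from the black queen on a2.
King squares — a1: attacked by Qa2; c1: attacked by Be3; a2: attacked by Pb3; b2: attacked by Qa2; c2: attacked by Na1.
Legal moves for White: none.
In check with no legal moves → checkmate.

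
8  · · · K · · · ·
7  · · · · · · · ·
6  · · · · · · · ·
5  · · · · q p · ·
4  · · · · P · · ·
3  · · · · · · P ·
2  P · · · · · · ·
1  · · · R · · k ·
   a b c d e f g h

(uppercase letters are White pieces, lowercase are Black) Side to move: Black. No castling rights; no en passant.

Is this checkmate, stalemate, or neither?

Black to move; black king on g1.
In check: yes, from the white rook on d1.
Legal moves for Black: Kh2, Kg2, Kf2.
Black is in check but has 3 legal moves → neither.

neither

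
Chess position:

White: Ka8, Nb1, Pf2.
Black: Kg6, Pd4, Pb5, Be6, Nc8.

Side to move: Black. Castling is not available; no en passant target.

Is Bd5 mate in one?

no

After Bd5: white king on a8; in check: yes, from the black bishop on d5.
White has 1 legal reply: Kb8.
In check but a legal move exists → not checkmate.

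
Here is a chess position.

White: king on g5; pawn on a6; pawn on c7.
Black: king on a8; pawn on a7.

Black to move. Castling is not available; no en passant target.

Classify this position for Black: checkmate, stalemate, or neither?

stalemate

Black to move; black king on a8.
In check: no.
King squares — a7: own pawn; b7: attacked by Pa6; b8: attacked by Pc7.
Legal moves for Black: none.
Not in check and no legal moves → stalemate.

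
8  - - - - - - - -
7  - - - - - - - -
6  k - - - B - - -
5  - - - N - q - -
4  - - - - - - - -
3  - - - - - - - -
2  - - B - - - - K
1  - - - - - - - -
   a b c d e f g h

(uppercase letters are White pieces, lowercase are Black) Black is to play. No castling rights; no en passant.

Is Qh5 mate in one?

no

After Qh5: white king on h2; in check: yes, from the black queen on h5.
White has 4 legal replies: Kg3, Kg2, Kg1, Bh3.
In check but a legal move exists → not checkmate.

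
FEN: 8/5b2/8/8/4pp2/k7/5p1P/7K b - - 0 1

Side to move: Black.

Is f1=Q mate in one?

yes

After f1=Q: white king on h1; in check: yes, from the black queen on f1.
King squares — g1: attacked by Qf1; g2: attacked by Qf1; h2: own pawn.
White has no legal moves → checkmate.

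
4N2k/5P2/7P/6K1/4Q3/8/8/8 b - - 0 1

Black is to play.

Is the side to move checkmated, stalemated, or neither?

stalemate

Black to move; black king on h8.
In check: no.
King squares — g7: attacked by Ph6; h7: attacked by Qe4; g8: attacked by Pf7.
Legal moves for Black: none.
Not in check and no legal moves → stalemate.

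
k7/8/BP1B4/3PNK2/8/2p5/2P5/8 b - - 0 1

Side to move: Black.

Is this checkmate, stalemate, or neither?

Black to move; black king on a8.
In check: no.
King squares — a7: attacked by Pb6; b7: attacked by Ba6; b8: attacked by Bd6.
Legal moves for Black: none.
Not in check and no legal moves → stalemate.

stalemate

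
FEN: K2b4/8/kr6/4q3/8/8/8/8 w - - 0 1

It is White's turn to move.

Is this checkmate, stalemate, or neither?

stalemate

White to move; white king on a8.
In check: no.
King squares — a7: attacked by Ka6; b7: attacked by Ka6; b8: attacked by Qe5.
Legal moves for White: none.
Not in check and no legal moves → stalemate.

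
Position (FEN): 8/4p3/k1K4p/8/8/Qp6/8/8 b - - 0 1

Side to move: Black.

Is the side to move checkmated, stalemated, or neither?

Black to move; black king on a6.
In check: yes, from the white queen on a3.
King squares — a5: attacked by Qa3; b5: attacked by Kc6; b6: attacked by Kc6; a7: attacked by Qa3; b7: attacked by Kc6.
Legal moves for Black: none.
In check with no legal moves → checkmate.

checkmate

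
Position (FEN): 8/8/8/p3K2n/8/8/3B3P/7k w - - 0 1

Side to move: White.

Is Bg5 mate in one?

After Bg5: black king on h1; in check: no.
Black is not in check, so this cannot be checkmate.

no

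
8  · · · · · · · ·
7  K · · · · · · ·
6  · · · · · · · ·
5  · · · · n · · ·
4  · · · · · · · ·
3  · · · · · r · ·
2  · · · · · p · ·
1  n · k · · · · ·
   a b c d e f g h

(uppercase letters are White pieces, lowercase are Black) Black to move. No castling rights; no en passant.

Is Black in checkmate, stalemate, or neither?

neither

Black to move; black king on c1.
In check: no.
Legal moves for Black include: Nf7, Nd7, Ng6, Nc6+, Ng4, Nc4, Nd3, Rf8, Rf7+, Rf6, Rf5, Rf4, Rh3, Rg3, Re3, Rd3, Rc3, Rb3, ... (list truncated; more exist).
Black has legal moves and is not in check → neither.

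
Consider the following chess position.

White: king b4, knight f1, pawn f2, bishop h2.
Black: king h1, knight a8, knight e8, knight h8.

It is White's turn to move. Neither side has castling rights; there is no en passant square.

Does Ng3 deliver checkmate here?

After Ng3: black king on h1; in check: yes, from the white knight on g3.
Black has 2 legal replies: Kxh2, Kg2.
In check but a legal move exists → not checkmate.

no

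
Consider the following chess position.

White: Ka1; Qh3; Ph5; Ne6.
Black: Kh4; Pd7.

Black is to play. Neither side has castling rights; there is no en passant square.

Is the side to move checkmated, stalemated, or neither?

Black to move; black king on h4.
In check: yes, from the white queen on h3.
King squares — g3: attacked by Qh3; h3: available; g4: attacked by Qh3; g5: attacked by Ne6; h5: attacked by Qh3.
Legal moves for Black: Kxh3.
Black is in check but has 1 legal move → neither.

neither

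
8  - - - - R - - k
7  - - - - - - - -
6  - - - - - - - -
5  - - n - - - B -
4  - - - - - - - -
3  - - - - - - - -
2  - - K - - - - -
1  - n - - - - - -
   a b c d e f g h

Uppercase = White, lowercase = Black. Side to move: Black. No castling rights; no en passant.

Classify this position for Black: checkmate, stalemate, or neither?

Black to move; black king on h8.
In check: yes, from the white rook on e8.
Legal moves for Black: Kh7, Kg7.
Black is in check but has 2 legal moves → neither.

neither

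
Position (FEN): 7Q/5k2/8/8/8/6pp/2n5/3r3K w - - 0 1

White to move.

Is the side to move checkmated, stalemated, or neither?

White to move; white king on h1.
In check: yes, from the black rook on d1.
King squares — g1: attacked by Rd1; g2: attacked by Ph3; h2: attacked by Pg3.
Legal moves for White: none.
In check with no legal moves → checkmate.

checkmate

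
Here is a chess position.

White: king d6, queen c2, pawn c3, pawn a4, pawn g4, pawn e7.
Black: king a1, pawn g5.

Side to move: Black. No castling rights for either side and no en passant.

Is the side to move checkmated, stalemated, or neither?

stalemate

Black to move; black king on a1.
In check: no.
King squares — b1: attacked by Qc2; a2: attacked by Qc2; b2: attacked by Qc2.
Legal moves for Black: none.
Not in check and no legal moves → stalemate.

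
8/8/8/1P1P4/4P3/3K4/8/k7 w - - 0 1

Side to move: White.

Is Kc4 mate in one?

After Kc4: black king on a1; in check: no.
Black is not in check, so this cannot be checkmate.

no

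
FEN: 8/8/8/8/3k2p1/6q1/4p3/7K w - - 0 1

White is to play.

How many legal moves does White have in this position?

0

White to move; king on h1.
In check: no.
Legal moves: none.
Count: 0.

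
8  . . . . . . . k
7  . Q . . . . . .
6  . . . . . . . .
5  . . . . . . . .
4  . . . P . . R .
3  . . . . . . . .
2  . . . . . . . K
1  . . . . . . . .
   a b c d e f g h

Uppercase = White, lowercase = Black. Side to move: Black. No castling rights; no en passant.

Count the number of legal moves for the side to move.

0

Black to move; king on h8.
In check: no.
Legal moves: none.
Count: 0.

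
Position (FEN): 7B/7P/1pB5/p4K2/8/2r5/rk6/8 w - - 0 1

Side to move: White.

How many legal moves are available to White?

White to move; king on f5.
In check: no.
Legal moves: Bg7, Bf6, Be5, Bd4, Bxc3+, Be8, Ba8, Bd7, Bb7, Bd5, Bb5, Be4, Ba4, Bf3, Bg2, Bh1, Kg6, Kf6, Ke6, Kg5, Ke5, Kg4, Kf4, Ke4.
Count: 24.

24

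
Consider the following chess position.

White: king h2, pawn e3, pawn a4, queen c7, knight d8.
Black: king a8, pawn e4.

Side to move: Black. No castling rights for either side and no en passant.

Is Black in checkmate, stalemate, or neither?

Black to move; black king on a8.
In check: no.
King squares — a7: attacked by Qc7; b7: attacked by Qc7; b8: attacked by Qc7.
Legal moves for Black: none.
Not in check and no legal moves → stalemate.

stalemate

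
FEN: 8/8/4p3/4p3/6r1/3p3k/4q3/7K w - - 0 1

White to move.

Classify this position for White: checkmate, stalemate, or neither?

stalemate

White to move; white king on h1.
In check: no.
King squares — g1: attacked by Rg4; g2: attacked by Qe2; h2: attacked by Qe2.
Legal moves for White: none.
Not in check and no legal moves → stalemate.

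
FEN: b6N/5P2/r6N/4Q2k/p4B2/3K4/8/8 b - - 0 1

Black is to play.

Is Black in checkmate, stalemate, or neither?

Black to move; black king on h5.
In check: yes, from the white queen on e5.
Legal moves for Black: Kh4.
Black is in check but has 1 legal move → neither.

neither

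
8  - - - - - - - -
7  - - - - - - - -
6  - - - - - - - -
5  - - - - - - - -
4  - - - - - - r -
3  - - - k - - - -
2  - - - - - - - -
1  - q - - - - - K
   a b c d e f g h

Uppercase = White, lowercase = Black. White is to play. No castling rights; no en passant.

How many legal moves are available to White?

1

White to move; king on h1.
In check: yes, from the black queen on b1.
Legal moves: Kh2.
Count: 1.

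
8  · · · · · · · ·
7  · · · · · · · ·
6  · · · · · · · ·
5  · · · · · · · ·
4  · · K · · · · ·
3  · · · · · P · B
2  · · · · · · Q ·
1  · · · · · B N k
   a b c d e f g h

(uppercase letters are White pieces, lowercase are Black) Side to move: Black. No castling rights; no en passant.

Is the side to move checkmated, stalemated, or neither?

checkmate

Black to move; black king on h1.
In check: yes, from the white queen on g2.
King squares — g1: attacked by Qg2; g2: attacked by Bf1; h2: attacked by Qg2.
Legal moves for Black: none.
In check with no legal moves → checkmate.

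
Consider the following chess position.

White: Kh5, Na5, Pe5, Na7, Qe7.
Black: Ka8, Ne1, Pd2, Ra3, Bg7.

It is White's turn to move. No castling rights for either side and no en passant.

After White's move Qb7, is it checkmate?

After Qb7: black king on a8; in check: yes, from the white queen on b7.
King squares — a7: attacked by Qb7; b7: attacked by Na5; b8: attacked by Qb7.
Black has no legal moves → checkmate.

yes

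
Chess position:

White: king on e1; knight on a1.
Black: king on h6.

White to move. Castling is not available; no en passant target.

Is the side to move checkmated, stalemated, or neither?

White to move; white king on e1.
In check: no.
Legal moves for White: Kf2, Ke2, Kd2, Kf1, Kd1, Nb3, Nc2.
White has 7 legal moves and is not in check → neither.

neither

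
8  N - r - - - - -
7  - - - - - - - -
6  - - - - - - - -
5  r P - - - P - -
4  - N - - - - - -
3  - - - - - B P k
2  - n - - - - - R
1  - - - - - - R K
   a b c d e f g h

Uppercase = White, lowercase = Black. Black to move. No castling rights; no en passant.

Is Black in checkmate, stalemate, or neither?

checkmate

Black to move; black king on h3.
In check: yes, from the white rook on h2.
King squares — g2: attacked by Rg1; h2: attacked by Kh1; g3: attacked by Rg1; g4: attacked by Bf3; h4: attacked by Rh2.
Legal moves for Black: none.
In check with no legal moves → checkmate.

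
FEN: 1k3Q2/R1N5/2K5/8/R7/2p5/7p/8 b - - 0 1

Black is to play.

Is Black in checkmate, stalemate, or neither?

checkmate

Black to move; black king on b8.
In check: yes, from the white queen on f8.
King squares — a7: attacked by Ra4; b7: attacked by Kc6; c7: attacked by Kc6; a8: attacked by Ra7; c8: attacked by Qf8.
Legal moves for Black: none.
In check with no legal moves → checkmate.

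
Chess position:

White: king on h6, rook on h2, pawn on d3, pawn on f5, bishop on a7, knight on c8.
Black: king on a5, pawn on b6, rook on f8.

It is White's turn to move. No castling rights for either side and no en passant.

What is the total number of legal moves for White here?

White to move; king on h6.
In check: no.
Legal moves: Ne7, Nd6, Nxb6, Bb8, Bxb6+, Kh7, Kg7, Kg6, Kh5, Kg5, Rh5, Rh4, Rh3, Rg2, Rf2, Re2, Rd2, Rc2, Rb2, Ra2+, Rh1, f6, d4.
Count: 23.

23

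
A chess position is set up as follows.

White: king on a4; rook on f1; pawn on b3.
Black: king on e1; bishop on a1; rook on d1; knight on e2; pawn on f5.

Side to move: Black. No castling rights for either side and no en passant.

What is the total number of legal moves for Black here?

2

Black to move; king on e1.
In check: yes, from the white rook on f1.
Legal moves: Kd2, Kxf1.
Count: 2.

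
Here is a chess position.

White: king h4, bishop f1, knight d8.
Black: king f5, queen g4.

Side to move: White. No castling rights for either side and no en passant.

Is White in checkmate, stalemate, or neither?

checkmate

White to move; white king on h4.
In check: yes, from the black queen on g4.
King squares — g3: attacked by Qg4; h3: attacked by Qg4; g4: attacked by Kf5; g5: attacked by Qg4; h5: attacked by Qg4.
Legal moves for White: none.
In check with no legal moves → checkmate.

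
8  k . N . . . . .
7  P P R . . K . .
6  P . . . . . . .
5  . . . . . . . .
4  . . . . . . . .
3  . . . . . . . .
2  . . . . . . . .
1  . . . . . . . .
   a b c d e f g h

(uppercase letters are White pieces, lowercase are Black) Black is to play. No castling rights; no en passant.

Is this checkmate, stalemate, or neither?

checkmate

Black to move; black king on a8.
In check: yes, from the white pawn on b7.
King squares — a7: attacked by Nc8; b7: attacked by Pa6; b8: attacked by Pa7.
Legal moves for Black: none.
In check with no legal moves → checkmate.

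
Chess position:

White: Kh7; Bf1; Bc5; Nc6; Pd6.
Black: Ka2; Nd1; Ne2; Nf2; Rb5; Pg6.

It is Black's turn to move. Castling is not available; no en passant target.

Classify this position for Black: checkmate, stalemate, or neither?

neither

Black to move; black king on a2.
In check: no.
Legal moves for Black include: Rb8, Rb7+, Rb6, Rxc5, Ra5, Rb4, Rb3, Rb2, Rb1, Ng4, Ne4, Nh3, Nd3, Nh1, Nf4, Nd4, Ng3, Nec3, ... (list truncated; more exist).
Black has legal moves and is not in check → neither.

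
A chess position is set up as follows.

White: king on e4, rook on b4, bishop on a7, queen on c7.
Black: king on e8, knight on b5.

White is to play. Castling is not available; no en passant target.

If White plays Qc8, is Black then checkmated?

no

After Qc8: black king on e8; in check: yes, from the white queen on c8.
Black has 2 legal replies: Kf7, Ke7.
In check but a legal move exists → not checkmate.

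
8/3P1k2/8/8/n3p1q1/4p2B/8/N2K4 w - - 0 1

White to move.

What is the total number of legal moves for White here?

4

White to move; king on d1.
In check: yes, from the black queen on g4.
Legal moves: Kc2, Ke1, Kc1, Bxg4.
Count: 4.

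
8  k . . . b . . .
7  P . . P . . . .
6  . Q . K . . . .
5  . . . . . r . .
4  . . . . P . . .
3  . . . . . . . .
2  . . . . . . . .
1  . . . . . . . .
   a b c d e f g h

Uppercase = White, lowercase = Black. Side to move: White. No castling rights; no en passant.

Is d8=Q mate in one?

yes

After d8=Q: black king on a8; in check: yes, from the white queen on d8.
King squares — a7: attacked by Qb6; b7: attacked by Qb6; b8: attacked by Qb6.
Black has no legal moves → checkmate.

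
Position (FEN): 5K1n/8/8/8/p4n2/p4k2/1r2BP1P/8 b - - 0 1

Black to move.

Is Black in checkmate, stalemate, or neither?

Black to move; black king on f3.
In check: yes, from the white bishop on e2.
Legal moves for Black: Ke4, Kg2, Kxf2, Kxe2, Nxe2, Rxe2.
Black is in check but has 6 legal moves → neither.

neither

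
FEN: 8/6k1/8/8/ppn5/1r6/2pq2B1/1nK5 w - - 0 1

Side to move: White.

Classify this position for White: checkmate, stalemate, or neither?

White to move; white king on c1.
In check: yes, from the black queen on d2.
King squares — b1: attacked by Pc2; d1: attacked by Pc2; b2: attacked by Rb3; c2: attacked by Qd2; d2: attacked by Nb1.
Legal moves for White: none.
In check with no legal moves → checkmate.

checkmate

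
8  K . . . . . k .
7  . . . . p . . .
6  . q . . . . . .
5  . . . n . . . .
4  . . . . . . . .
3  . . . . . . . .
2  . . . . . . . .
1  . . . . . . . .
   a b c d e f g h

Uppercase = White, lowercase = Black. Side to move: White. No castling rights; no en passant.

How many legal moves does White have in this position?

White to move; king on a8.
In check: no.
Legal moves: none.
Count: 0.

0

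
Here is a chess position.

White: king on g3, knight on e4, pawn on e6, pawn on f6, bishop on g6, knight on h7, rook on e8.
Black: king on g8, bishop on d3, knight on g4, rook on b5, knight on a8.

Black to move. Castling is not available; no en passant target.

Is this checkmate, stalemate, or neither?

Black to move; black king on g8.
In check: yes, from the white rook on e8.
King squares — f7: attacked by Pe6; g7: attacked by Pf6; h7: attacked by Bg6; f8: attacked by Nh7; h8: attacked by Re8.
Legal moves for Black: none.
In check with no legal moves → checkmate.

checkmate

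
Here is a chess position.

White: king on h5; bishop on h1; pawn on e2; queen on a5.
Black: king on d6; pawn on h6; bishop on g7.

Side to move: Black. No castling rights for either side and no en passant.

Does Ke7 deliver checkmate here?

After Ke7: white king on h5; in check: no.
White is not in check, so this cannot be checkmate.

no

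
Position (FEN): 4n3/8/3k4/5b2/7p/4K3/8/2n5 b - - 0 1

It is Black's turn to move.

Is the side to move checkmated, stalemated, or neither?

neither

Black to move; black king on d6.
In check: no.
Legal moves for Black include: Ng7, Nc7, Nf6, Ke7, Kd7, Kc7, Ke6, Kc6, Ke5, Kd5, Kc5, Bc8, Bh7, Bd7, Bg6, Be6, Bg4, Be4, ... (list truncated; more exist).
Black has legal moves and is not in check → neither.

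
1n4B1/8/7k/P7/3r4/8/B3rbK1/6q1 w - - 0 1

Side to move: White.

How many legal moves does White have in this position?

2

White to move; king on g2.
In check: yes, from the black queen on g1.
Legal moves: Kh3, Kf3.
Count: 2.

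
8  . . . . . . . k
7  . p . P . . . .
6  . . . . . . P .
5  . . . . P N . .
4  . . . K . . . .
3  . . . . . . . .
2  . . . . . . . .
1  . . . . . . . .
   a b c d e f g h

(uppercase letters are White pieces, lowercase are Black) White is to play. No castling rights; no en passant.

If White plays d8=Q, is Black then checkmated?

After d8=Q: black king on h8; in check: yes, from the white queen on d8.
King squares — g7: attacked by Nf5; h7: attacked by Pg6; g8: attacked by Qd8.
Black has no legal moves → checkmate.

yes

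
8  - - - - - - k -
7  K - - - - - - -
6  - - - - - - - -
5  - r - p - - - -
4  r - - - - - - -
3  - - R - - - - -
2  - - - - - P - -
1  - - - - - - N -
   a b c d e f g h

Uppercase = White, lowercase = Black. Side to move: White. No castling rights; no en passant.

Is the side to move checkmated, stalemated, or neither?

White to move; white king on a7.
In check: yes, from the black rook on a4.
King squares — a6: attacked by Ra4; b6: attacked by Rb5; b7: attacked by Rb5; a8: attacked by Ra4; b8: attacked by Rb5.
Legal moves for White: none.
In check with no legal moves → checkmate.

checkmate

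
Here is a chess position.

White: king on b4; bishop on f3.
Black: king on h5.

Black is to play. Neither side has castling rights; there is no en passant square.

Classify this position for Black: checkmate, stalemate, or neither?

neither

Black to move; black king on h5.
In check: yes, from the white bishop on f3.
King squares — g4: attacked by Bf3; h4: available; g5: available; g6: available; h6: available.
Legal moves for Black: Kh6, Kg6, Kg5, Kh4.
Black is in check but has 4 legal moves → neither.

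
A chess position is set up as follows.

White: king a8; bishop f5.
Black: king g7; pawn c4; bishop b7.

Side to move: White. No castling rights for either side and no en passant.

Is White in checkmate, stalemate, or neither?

White to move; white king on a8.
In check: yes, from the black bishop on b7.
Legal moves for White: Kb8, Kxb7, Ka7.
White is in check but has 3 legal moves → neither.

neither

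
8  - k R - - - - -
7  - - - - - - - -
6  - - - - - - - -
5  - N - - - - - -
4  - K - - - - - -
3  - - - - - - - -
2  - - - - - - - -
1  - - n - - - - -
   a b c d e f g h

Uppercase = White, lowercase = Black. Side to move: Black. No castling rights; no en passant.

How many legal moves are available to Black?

2

Black to move; king on b8.
In check: yes, from the white rook on c8.
Legal moves: Kxc8, Kb7.
Count: 2.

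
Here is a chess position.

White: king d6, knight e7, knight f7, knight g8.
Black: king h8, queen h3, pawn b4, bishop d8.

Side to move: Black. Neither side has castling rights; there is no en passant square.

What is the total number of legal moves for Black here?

2

Black to move; king on h8.
In check: yes, from the white knight on f7.
Legal moves: Kh7, Kg7.
Count: 2.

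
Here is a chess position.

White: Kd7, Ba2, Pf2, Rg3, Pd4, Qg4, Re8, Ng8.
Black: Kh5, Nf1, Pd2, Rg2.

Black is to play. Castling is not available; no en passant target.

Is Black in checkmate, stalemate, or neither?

checkmate

Black to move; black king on h5.
In check: yes, from the white queen on g4.
King squares — g4: attacked by Rg3; h4: attacked by Qg4; g5: attacked by Qg4; g6: attacked by Qg4; h6: attacked by Ng8.
Legal moves for Black: none.
In check with no legal moves → checkmate.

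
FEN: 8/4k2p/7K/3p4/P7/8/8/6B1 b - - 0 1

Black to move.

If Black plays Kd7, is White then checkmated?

no

After Kd7: white king on h6; in check: no.
White is not in check, so this cannot be checkmate.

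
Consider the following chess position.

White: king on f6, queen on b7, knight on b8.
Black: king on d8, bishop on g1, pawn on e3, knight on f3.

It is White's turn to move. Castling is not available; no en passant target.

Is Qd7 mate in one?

yes

After Qd7: black king on d8; in check: yes, from the white queen on d7.
King squares — c7: attacked by Qd7; d7: attacked by Nb8; e7: attacked by Kf6; c8: attacked by Qd7; e8: attacked by Qd7.
Black has no legal moves → checkmate.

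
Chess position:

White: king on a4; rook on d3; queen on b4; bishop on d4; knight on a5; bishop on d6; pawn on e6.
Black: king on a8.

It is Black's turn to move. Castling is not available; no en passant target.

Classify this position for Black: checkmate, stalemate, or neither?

stalemate

Black to move; black king on a8.
In check: no.
King squares — a7: attacked by Bd4; b7: attacked by Qb4; b8: attacked by Qb4.
Legal moves for Black: none.
Not in check and no legal moves → stalemate.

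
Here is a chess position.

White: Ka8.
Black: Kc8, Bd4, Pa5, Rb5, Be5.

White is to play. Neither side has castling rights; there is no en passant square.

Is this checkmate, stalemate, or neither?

White to move; white king on a8.
In check: no.
King squares — a7: attacked by Bd4; b7: attacked by Rb5; b8: attacked by Rb5.
Legal moves for White: none.
Not in check and no legal moves → stalemate.

stalemate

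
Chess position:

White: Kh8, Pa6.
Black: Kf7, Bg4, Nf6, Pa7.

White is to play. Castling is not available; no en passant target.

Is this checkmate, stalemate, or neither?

White to move; white king on h8.
In check: no.
King squares — g7: attacked by Kf7; h7: attacked by Nf6; g8: attacked by Nf6.
Legal moves for White: none.
Not in check and no legal moves → stalemate.

stalemate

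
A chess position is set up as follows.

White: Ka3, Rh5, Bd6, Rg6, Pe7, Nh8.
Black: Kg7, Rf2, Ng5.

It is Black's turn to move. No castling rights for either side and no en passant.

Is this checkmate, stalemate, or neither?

Black to move; black king on g7.
In check: yes, from the white rook on g6.
King squares — f6: attacked by Rg6; g6: attacked by Nh8; h6: attacked by Rh5; f7: attacked by Nh8; h7: attacked by Rh5; f8: attacked by Pe7; g8: attacked by Rg6; h8: attacked by Rh5.
Legal moves for Black: none.
In check with no legal moves → checkmate.

checkmate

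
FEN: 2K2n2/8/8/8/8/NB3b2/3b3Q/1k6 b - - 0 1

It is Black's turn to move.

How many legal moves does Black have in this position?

Black to move; king on b1.
In check: yes, from the white knight on a3.
Legal moves: Kb2, Kc1, Ka1.
Count: 3.

3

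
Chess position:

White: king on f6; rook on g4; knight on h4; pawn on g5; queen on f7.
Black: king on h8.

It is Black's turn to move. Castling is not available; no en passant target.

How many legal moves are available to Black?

0

Black to move; king on h8.
In check: no.
Legal moves: none.
Count: 0.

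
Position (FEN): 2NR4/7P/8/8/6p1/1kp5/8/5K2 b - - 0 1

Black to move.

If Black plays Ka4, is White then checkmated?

After Ka4: white king on f1; in check: no.
White is not in check, so this cannot be checkmate.

no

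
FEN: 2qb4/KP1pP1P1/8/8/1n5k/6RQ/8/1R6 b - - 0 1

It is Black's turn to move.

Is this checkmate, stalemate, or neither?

Black to move; black king on h4.
In check: yes, from the white queen on h3.
King squares — g3: attacked by Qh3; h3: attacked by Rg3; g4: attacked by Rg3; g5: attacked by Rg3; h5: attacked by Qh3.
Legal moves for Black: none.
In check with no legal moves → checkmate.

checkmate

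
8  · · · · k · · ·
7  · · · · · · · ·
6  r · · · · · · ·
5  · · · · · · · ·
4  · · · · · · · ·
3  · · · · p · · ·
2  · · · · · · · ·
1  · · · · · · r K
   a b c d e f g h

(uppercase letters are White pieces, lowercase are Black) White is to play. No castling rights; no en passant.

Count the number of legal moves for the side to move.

2

White to move; king on h1.
In check: yes, from the black rook on g1.
Legal moves: Kh2, Kxg1.
Count: 2.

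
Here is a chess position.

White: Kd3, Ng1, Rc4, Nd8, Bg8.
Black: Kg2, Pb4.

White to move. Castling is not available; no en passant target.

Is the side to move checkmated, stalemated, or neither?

neither

White to move; white king on d3.
In check: no.
Legal moves for White include: Bh7, Bf7, Be6, Bd5+, Nf7, Nb7, Ne6, Nc6, Rc8, Rc7, Rc6, Rc5, Rh4, Rg4+, Rf4, Re4, Rd4, Rxb4, ... (list truncated; more exist).
White has legal moves and is not in check → neither.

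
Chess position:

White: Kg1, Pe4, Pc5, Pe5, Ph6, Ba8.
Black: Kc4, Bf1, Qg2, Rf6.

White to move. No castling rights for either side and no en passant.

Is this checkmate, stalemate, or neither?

checkmate

White to move; white king on g1.
In check: yes, from the black queen on g2.
King squares — f1: attacked by Qg2; h1: attacked by Qg2; f2: attacked by Qg2; g2: attacked by Bf1; h2: attacked by Qg2.
Legal moves for White: none.
In check with no legal moves → checkmate.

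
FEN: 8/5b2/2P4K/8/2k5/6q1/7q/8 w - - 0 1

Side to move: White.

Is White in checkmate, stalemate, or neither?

checkmate

White to move; white king on h6.
In check: yes, from the black queen on h2.
King squares — g5: attacked by Qg3; h5: attacked by Qh2; g6: attacked by Qg3; g7: attacked by Qg3; h7: attacked by Qh2.
Legal moves for White: none.
In check with no legal moves → checkmate.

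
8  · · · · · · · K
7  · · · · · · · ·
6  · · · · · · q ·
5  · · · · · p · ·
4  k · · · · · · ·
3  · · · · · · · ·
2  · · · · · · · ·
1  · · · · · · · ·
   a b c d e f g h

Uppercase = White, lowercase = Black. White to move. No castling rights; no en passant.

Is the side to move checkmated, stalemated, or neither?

White to move; white king on h8.
In check: no.
King squares — g7: attacked by Qg6; h7: attacked by Qg6; g8: attacked by Qg6.
Legal moves for White: none.
Not in check and no legal moves → stalemate.

stalemate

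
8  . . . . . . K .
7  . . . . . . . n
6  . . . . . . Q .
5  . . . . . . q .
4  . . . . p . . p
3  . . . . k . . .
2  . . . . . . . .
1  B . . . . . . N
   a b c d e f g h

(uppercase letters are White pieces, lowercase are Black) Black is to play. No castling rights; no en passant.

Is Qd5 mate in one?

no

After Qd5: white king on g8; in check: yes, from the black queen on d5.
White has 5 legal replies: Kh8, Kxh7, Kg7, Qf7, Qe6.
In check but a legal move exists → not checkmate.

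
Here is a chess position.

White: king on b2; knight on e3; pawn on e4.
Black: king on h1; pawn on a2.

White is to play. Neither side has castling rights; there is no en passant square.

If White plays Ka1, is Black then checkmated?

no

After Ka1: black king on h1; in check: no.
Black is not in check, so this cannot be checkmate.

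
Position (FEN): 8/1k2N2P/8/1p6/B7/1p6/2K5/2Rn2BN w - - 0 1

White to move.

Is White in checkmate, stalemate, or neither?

White to move; white king on c2.
In check: yes, from the black pawn on b3.
Legal moves for White: Kd3, Kxb3, Kd2, Kxd1, Kb1, Bxb3.
White is in check but has 6 legal moves → neither.

neither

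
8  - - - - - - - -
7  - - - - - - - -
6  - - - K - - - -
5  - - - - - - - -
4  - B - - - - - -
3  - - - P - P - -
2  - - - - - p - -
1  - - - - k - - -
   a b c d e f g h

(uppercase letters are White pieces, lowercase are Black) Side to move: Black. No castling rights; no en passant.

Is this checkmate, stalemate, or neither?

neither

Black to move; black king on e1.
In check: yes, from the white bishop on b4.
King squares — d1: available; f1: available; d2: attacked by Bb4; e2: available; f2: own pawn.
Legal moves for Black: Ke2, Kf1, Kd1.
Black is in check but has 3 legal moves → neither.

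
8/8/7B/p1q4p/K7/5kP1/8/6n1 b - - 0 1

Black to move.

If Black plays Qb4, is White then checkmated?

After Qb4: white king on a4; in check: yes, from the black queen on b4.
King squares — a3: attacked by Qb4; b3: attacked by Qb4; b4: attacked by Pa5; a5: attacked by Qb4; b5: attacked by Qb4.
White has no legal moves → checkmate.

yes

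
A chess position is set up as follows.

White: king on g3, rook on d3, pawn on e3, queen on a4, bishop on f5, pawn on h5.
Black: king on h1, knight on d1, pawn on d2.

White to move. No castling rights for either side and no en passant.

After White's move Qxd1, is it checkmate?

After Qxd1: black king on h1; in check: yes, from the white queen on d1.
King squares — g1: attacked by Qd1; g2: attacked by Kg3; h2: attacked by Kg3.
Black has no legal moves → checkmate.

yes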